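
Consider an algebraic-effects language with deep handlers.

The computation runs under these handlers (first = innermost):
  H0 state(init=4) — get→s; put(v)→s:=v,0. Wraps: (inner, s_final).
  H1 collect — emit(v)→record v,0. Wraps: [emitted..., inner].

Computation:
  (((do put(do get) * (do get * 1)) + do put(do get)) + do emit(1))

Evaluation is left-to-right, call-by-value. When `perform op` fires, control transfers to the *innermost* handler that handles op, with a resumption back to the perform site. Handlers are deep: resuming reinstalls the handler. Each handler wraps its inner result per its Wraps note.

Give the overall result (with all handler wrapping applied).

Step-by-step:
get @ H0 ⇒ 4
put(4) @ H0 ⇒ s:=4
get @ H0 ⇒ 4
get @ H0 ⇒ 4
put(4) @ H0 ⇒ s:=4
emit(1) @ H1 ⇒ out+=1
H0 returns (0, 4)
H1 returns [1, (0, 4)]
= [1, (0, 4)]

Answer: [1, (0, 4)]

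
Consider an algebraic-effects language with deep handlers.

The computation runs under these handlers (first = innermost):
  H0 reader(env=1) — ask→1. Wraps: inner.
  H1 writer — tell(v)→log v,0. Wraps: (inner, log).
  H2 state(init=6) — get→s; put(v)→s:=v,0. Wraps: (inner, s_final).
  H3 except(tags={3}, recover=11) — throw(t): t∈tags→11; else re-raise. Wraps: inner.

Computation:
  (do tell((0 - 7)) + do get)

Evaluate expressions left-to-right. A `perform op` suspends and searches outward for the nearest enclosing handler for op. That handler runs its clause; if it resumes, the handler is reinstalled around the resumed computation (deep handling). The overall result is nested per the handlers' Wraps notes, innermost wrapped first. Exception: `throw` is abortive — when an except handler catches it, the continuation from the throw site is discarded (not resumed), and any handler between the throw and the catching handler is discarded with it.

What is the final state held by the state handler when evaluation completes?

Working:
tell(-7) @ H1 ⇒ log+=-7
get @ H2 ⇒ 6
H0 returns 6
H1 returns (6, (-7))
H2 returns ((6, (-7)), 6)
H3 returns ((6, (-7)), 6)
= ((6, (-7)), 6)

Answer: 6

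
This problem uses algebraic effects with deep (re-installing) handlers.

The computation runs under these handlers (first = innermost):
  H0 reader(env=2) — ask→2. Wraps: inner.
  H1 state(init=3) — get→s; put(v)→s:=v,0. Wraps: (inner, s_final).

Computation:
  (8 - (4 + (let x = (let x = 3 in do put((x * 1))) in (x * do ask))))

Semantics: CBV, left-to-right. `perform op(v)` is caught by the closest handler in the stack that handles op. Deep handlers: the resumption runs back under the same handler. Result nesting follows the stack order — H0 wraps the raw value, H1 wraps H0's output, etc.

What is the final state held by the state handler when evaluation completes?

Answer: 3

Working:
put(3) @ H1 ⇒ s:=3
ask @ H0 ⇒ 2
H0 returns 4
H1 returns (4, 3)
= (4, 3)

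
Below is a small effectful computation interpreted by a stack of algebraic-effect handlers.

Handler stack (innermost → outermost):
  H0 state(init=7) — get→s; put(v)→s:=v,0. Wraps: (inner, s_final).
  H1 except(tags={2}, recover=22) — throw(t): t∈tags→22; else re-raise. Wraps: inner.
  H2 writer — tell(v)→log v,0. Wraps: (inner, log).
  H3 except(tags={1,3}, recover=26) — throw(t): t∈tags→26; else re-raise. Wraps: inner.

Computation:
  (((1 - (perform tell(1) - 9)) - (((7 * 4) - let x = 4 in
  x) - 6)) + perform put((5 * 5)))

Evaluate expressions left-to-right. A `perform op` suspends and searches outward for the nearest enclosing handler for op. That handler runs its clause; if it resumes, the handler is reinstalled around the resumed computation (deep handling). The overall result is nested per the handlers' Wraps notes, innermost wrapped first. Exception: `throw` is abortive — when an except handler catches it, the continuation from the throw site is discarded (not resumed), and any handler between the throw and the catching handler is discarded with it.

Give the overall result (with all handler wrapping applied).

Evaluation trace:
tell(1) @ H2 ⇒ log+=1
put(25) @ H0 ⇒ s:=25
H0 returns (-8, 25)
H1 returns (-8, 25)
H2 returns ((-8, 25), (1))
H3 returns ((-8, 25), (1))
= ((-8, 25), (1))

Answer: ((-8, 25), (1))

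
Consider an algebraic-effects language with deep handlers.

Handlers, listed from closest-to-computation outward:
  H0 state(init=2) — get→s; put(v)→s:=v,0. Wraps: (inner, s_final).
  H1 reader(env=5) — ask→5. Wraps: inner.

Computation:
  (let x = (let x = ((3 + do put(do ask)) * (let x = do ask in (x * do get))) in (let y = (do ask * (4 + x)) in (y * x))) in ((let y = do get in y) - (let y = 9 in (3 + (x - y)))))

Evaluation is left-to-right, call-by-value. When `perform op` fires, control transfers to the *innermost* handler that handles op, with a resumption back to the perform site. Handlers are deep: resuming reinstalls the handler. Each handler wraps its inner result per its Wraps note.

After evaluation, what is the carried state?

Answer: 5

Step-by-step:
ask @ H1 ⇒ 5
put(5) @ H0 ⇒ s:=5
ask @ H1 ⇒ 5
get @ H0 ⇒ 5
ask @ H1 ⇒ 5
get @ H0 ⇒ 5
H0 returns (-29614, 5)
H1 returns (-29614, 5)
= (-29614, 5)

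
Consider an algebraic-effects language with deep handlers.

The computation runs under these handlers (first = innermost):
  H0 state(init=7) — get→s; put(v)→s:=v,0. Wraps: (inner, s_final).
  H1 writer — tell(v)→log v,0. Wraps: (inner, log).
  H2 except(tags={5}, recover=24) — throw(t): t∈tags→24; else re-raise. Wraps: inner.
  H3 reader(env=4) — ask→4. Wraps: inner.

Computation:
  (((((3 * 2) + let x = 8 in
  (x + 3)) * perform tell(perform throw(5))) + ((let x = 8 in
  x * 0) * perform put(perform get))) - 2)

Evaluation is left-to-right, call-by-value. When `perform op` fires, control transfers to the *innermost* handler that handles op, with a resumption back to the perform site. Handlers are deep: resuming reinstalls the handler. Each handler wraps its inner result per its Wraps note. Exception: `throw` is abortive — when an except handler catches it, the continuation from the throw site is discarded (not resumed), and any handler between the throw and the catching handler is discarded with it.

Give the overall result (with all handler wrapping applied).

Step-by-step:
throw(5) @ H2 caught ⇒ 24
H3 returns 24
= 24

Answer: 24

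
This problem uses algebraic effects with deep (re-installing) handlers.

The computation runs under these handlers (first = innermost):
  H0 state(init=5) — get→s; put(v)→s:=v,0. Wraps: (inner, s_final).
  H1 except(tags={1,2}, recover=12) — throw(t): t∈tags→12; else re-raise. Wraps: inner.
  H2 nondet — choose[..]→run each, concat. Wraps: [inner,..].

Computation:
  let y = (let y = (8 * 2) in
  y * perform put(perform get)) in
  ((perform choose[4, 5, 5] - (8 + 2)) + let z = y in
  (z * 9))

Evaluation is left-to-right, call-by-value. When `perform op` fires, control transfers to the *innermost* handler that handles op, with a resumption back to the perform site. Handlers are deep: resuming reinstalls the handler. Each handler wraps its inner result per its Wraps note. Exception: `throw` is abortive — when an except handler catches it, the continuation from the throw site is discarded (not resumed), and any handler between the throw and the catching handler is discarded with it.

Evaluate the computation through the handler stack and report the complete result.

Answer: [(-6, 5), (-5, 5), (-5, 5)]

Evaluation trace:
get @ H0 ⇒ 5
put(5) @ H0 ⇒ s:=5
choose[4, 5, 5] @ H2
  branch[0] choose=4:
    H0 returns (-6, 5)
    H1 returns (-6, 5)
    H2 returns [(-6, 5)]
  branch[1] choose=5:
    H0 returns (-5, 5)
    H1 returns (-5, 5)
    H2 returns [(-5, 5)]
  branch[2] choose=5:
    H0 returns (-5, 5)
    H1 returns (-5, 5)
    H2 returns [(-5, 5)]
= [(-6, 5), (-5, 5), (-5, 5)]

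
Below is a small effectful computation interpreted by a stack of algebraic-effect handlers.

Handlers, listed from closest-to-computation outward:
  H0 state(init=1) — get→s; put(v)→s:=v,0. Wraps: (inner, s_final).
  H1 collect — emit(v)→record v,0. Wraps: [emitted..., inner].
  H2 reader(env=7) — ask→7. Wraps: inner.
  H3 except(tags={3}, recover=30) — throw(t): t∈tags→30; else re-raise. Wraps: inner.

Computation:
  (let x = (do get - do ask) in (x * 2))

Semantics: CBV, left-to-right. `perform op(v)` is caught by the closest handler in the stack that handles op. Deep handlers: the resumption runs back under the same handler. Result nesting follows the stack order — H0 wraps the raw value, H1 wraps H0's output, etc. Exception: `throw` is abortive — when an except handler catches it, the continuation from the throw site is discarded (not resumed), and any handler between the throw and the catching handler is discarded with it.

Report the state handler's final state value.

Evaluation trace:
get @ H0 ⇒ 1
ask @ H2 ⇒ 7
H0 returns (-12, 1)
H1 returns [(-12, 1)]
H2 returns [(-12, 1)]
H3 returns [(-12, 1)]
= [(-12, 1)]

Answer: 1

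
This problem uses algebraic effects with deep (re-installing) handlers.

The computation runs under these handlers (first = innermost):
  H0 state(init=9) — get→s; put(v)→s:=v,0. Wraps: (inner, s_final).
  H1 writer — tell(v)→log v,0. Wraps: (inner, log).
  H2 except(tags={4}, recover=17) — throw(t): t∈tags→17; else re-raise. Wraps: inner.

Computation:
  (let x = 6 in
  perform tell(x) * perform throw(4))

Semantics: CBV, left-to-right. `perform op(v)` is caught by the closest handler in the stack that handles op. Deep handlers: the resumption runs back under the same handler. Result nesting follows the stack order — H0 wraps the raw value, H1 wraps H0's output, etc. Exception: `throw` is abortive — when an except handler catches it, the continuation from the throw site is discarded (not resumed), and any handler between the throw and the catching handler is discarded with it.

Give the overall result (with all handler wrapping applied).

Answer: 17

Working:
tell(6) @ H1 ⇒ log+=6
throw(4) @ H2 caught ⇒ 17
= 17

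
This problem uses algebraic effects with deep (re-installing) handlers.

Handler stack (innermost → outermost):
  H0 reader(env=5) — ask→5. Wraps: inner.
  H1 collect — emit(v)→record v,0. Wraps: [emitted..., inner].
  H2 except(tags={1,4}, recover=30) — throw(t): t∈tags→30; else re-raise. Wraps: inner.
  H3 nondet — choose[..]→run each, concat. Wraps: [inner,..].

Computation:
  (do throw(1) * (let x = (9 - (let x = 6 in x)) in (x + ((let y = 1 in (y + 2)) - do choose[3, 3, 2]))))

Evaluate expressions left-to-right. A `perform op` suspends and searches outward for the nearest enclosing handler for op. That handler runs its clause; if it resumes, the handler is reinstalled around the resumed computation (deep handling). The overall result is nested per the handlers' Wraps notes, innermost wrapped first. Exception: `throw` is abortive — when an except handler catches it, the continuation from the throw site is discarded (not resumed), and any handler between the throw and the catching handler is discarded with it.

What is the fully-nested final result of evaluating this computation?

Working:
throw(1) @ H2 caught ⇒ 30
H3 returns [30]
= [30]

Answer: [30]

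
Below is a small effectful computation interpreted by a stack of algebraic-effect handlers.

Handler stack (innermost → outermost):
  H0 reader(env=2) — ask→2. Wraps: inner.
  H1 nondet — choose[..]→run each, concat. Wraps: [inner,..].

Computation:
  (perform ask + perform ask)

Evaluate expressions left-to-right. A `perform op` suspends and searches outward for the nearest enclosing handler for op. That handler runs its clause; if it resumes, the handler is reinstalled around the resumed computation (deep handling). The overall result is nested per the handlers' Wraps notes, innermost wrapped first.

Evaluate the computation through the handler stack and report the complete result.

Answer: [4]

Evaluation trace:
ask @ H0 ⇒ 2
ask @ H0 ⇒ 2
H0 returns 4
H1 returns [4]
= [4]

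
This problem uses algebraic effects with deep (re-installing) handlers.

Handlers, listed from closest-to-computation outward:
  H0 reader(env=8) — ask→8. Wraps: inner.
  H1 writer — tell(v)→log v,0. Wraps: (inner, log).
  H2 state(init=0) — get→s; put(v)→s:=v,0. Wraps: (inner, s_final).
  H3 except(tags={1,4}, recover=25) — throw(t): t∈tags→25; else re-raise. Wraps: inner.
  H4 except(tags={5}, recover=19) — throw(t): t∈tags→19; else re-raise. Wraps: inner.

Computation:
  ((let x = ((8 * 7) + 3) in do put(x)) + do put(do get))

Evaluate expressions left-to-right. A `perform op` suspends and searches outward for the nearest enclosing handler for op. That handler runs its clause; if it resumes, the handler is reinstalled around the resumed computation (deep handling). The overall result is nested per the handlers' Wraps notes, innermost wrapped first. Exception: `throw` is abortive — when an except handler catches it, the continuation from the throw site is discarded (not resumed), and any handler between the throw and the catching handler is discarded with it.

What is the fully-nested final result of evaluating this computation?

Evaluation trace:
put(59) @ H2 ⇒ s:=59
get @ H2 ⇒ 59
put(59) @ H2 ⇒ s:=59
H0 returns 0
H1 returns (0, ())
H2 returns ((0, ()), 59)
H3 returns ((0, ()), 59)
H4 returns ((0, ()), 59)
= ((0, ()), 59)

Answer: ((0, ()), 59)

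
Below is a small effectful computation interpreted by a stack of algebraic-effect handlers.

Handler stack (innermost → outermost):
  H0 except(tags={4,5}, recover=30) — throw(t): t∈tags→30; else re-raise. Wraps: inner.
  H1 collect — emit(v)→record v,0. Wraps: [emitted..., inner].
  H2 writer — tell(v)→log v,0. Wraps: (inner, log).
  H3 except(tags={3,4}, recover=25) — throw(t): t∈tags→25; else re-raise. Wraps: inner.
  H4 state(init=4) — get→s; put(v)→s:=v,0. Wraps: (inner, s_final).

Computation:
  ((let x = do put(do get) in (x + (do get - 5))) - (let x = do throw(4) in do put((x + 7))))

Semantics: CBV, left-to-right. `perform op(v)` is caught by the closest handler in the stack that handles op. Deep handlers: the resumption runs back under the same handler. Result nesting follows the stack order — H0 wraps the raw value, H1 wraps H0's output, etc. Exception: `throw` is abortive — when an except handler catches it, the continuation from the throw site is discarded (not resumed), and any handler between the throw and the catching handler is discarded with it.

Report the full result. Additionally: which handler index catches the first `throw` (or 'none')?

Answer: (([30], ()), 4) ; first throw caught by: H0

Evaluation trace:
get @ H4 ⇒ 4
put(4) @ H4 ⇒ s:=4
get @ H4 ⇒ 4
throw(4) @ H0 caught ⇒ 30
H1 returns [30]
H2 returns ([30], ())
H3 returns ([30], ())
H4 returns (([30], ()), 4)
= (([30], ()), 4)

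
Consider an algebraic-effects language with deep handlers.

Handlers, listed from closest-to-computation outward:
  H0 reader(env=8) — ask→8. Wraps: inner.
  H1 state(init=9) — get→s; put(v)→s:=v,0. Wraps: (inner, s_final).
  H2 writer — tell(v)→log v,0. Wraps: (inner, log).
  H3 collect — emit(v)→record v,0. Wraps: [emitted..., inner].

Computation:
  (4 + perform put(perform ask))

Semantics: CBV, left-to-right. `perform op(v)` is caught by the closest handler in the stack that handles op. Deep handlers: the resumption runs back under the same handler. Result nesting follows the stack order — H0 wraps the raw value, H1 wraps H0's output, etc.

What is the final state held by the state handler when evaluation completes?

Answer: 8

Working:
ask @ H0 ⇒ 8
put(8) @ H1 ⇒ s:=8
H0 returns 4
H1 returns (4, 8)
H2 returns ((4, 8), ())
H3 returns [((4, 8), ())]
= [((4, 8), ())]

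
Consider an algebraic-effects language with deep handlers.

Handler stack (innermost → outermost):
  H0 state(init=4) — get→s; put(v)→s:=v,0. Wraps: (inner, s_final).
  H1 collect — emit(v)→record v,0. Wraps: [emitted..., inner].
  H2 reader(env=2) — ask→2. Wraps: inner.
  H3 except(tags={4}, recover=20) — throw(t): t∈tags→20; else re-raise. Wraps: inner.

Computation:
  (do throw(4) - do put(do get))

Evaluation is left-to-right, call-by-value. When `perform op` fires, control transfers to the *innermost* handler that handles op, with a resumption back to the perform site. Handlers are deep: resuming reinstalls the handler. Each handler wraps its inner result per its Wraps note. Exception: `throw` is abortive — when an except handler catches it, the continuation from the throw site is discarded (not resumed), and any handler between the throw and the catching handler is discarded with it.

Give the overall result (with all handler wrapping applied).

Answer: 20

Working:
throw(4) @ H3 caught ⇒ 20
= 20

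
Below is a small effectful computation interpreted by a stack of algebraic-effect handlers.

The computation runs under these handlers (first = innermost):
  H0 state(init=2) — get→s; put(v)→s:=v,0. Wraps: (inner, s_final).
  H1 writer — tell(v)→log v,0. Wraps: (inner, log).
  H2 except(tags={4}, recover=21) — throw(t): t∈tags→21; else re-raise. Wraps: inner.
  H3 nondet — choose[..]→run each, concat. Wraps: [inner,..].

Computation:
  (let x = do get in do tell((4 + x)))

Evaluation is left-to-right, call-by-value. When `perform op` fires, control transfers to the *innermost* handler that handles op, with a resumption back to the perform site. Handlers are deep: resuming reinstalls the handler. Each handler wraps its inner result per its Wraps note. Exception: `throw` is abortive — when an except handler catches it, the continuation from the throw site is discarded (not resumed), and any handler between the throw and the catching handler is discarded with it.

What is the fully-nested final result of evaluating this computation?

Working:
get @ H0 ⇒ 2
tell(6) @ H1 ⇒ log+=6
H0 returns (0, 2)
H1 returns ((0, 2), (6))
H2 returns ((0, 2), (6))
H3 returns [((0, 2), (6))]
= [((0, 2), (6))]

Answer: [((0, 2), (6))]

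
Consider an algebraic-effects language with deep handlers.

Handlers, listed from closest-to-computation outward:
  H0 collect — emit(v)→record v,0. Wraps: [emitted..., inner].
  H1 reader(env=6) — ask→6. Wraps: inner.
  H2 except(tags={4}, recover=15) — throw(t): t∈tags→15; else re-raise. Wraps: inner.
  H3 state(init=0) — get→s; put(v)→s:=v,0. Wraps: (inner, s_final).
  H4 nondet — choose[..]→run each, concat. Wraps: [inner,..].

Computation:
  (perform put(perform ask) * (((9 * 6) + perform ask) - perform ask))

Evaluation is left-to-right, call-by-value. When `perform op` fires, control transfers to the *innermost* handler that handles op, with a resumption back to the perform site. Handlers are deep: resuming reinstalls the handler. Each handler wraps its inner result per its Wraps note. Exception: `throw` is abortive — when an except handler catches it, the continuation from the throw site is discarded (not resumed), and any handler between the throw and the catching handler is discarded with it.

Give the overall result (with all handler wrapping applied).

Answer: [([0], 6)]

Step-by-step:
ask @ H1 ⇒ 6
put(6) @ H3 ⇒ s:=6
ask @ H1 ⇒ 6
ask @ H1 ⇒ 6
H0 returns [0]
H1 returns [0]
H2 returns [0]
H3 returns ([0], 6)
H4 returns [([0], 6)]
= [([0], 6)]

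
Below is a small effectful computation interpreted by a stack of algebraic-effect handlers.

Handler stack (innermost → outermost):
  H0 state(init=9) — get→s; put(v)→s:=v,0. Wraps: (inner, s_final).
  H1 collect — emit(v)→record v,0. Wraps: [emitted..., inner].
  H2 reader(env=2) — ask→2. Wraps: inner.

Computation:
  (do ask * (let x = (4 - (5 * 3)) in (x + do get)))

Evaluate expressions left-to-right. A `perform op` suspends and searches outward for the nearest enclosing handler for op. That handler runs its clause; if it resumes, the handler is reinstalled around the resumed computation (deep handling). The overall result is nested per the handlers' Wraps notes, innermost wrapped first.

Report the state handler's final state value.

Answer: 9

Working:
ask @ H2 ⇒ 2
get @ H0 ⇒ 9
H0 returns (-4, 9)
H1 returns [(-4, 9)]
H2 returns [(-4, 9)]
= [(-4, 9)]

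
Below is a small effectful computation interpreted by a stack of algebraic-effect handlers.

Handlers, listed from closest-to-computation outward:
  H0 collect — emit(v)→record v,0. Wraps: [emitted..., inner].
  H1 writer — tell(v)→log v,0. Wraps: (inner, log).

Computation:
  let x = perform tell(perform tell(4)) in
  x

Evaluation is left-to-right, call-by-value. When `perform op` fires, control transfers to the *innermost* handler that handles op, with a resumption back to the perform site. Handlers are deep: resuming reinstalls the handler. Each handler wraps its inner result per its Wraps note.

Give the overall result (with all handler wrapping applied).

Answer: ([0], (4, 0))

Step-by-step:
tell(4) @ H1 ⇒ log+=4
tell(0) @ H1 ⇒ log+=0
H0 returns [0]
H1 returns ([0], (4, 0))
= ([0], (4, 0))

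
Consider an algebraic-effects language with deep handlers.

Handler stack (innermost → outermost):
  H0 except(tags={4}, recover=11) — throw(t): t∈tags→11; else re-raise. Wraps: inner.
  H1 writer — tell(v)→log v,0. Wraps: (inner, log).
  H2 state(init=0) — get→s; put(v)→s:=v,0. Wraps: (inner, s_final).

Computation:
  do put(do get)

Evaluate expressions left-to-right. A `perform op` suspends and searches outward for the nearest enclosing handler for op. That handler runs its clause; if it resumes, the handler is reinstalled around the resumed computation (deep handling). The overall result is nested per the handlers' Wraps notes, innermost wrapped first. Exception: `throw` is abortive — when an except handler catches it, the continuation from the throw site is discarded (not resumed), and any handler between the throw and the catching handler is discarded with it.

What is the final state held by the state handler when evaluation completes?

Answer: 0

Evaluation trace:
get @ H2 ⇒ 0
put(0) @ H2 ⇒ s:=0
H0 returns 0
H1 returns (0, ())
H2 returns ((0, ()), 0)
= ((0, ()), 0)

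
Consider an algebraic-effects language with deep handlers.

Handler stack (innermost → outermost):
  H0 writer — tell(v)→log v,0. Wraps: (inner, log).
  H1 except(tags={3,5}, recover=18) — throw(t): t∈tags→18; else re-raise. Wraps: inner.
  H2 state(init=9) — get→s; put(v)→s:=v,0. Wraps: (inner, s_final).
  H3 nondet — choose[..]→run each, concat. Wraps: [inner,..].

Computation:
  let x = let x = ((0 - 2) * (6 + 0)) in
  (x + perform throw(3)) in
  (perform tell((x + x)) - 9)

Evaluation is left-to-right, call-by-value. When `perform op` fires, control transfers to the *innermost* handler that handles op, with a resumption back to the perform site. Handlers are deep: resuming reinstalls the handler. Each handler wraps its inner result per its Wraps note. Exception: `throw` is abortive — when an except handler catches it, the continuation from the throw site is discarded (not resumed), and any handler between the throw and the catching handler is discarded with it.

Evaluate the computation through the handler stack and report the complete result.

Answer: [(18, 9)]

Working:
throw(3) @ H1 caught ⇒ 18
H2 returns (18, 9)
H3 returns [(18, 9)]
= [(18, 9)]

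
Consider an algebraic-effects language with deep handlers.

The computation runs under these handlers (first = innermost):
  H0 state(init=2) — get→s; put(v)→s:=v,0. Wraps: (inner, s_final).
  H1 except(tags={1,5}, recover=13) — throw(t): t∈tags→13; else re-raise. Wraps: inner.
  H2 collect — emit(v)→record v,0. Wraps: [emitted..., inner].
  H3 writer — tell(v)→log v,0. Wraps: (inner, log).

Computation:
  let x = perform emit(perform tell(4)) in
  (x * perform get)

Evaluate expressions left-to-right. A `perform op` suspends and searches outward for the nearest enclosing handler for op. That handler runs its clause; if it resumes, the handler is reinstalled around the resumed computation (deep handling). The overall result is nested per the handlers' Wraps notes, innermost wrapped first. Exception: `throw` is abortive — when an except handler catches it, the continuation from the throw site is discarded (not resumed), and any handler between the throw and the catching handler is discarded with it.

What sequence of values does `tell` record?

Working:
tell(4) @ H3 ⇒ log+=4
emit(0) @ H2 ⇒ out+=0
get @ H0 ⇒ 2
H0 returns (0, 2)
H1 returns (0, 2)
H2 returns [0, (0, 2)]
H3 returns ([0, (0, 2)], (4))
= ([0, (0, 2)], (4))

Answer: (4)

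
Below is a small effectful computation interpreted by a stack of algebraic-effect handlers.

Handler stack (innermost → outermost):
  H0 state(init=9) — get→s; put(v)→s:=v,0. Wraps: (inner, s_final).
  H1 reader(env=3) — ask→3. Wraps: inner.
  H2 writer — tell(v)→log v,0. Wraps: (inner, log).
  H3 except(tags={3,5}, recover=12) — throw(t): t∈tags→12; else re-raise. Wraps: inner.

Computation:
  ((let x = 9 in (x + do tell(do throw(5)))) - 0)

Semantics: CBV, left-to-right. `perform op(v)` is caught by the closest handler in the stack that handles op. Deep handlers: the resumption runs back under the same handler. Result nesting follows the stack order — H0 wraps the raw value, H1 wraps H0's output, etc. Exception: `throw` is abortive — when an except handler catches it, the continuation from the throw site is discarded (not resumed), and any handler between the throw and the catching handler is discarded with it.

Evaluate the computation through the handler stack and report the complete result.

Answer: 12

Step-by-step:
throw(5) @ H3 caught ⇒ 12
= 12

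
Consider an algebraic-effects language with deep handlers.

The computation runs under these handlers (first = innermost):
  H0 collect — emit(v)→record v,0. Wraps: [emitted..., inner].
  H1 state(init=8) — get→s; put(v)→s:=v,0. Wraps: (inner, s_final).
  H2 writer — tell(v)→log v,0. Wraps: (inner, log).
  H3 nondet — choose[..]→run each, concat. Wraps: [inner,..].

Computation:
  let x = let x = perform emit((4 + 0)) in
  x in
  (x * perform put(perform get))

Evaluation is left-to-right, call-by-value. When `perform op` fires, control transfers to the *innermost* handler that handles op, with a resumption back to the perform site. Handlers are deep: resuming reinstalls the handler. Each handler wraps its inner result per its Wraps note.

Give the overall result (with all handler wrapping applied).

Answer: [(([4, 0], 8), ())]

Evaluation trace:
emit(4) @ H0 ⇒ out+=4
get @ H1 ⇒ 8
put(8) @ H1 ⇒ s:=8
H0 returns [4, 0]
H1 returns ([4, 0], 8)
H2 returns (([4, 0], 8), ())
H3 returns [(([4, 0], 8), ())]
= [(([4, 0], 8), ())]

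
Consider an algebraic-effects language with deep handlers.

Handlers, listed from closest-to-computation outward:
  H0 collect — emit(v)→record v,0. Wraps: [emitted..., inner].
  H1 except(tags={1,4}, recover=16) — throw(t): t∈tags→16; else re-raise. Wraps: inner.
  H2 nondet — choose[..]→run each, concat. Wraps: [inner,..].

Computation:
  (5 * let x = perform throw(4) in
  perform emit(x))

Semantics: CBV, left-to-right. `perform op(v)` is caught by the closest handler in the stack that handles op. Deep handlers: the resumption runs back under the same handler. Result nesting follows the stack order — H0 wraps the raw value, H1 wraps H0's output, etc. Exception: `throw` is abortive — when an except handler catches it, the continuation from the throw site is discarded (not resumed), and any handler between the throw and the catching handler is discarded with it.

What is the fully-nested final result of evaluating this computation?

Working:
throw(4) @ H1 caught ⇒ 16
H2 returns [16]
= [16]

Answer: [16]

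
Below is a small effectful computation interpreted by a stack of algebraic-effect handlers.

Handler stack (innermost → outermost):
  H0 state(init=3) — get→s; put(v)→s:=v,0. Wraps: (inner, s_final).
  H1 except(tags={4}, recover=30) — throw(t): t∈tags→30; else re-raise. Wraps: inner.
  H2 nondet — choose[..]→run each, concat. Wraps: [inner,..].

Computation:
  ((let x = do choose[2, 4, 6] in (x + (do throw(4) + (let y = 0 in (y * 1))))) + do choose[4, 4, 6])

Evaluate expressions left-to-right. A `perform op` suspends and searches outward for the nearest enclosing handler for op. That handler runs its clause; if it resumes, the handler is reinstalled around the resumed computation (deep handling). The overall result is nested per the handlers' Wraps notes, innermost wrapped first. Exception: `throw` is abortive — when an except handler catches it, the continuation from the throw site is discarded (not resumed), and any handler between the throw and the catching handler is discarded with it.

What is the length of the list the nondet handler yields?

Answer: 3

Evaluation trace:
choose[2, 4, 6] @ H2
  branch[0] choose=2:
    throw(4) @ H1 caught ⇒ 30
    H2 returns [30]
  branch[1] choose=4:
    throw(4) @ H1 caught ⇒ 30
    H2 returns [30]
  branch[2] choose=6:
    throw(4) @ H1 caught ⇒ 30
    H2 returns [30]
= [30, 30, 30]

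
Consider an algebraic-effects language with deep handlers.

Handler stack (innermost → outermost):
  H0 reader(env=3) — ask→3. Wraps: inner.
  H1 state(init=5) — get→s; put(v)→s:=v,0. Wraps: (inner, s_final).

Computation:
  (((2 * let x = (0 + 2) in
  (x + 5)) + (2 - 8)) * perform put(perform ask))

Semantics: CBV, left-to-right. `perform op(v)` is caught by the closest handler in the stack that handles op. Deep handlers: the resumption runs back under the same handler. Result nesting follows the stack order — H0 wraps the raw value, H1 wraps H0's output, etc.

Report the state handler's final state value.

Answer: 3

Step-by-step:
ask @ H0 ⇒ 3
put(3) @ H1 ⇒ s:=3
H0 returns 0
H1 returns (0, 3)
= (0, 3)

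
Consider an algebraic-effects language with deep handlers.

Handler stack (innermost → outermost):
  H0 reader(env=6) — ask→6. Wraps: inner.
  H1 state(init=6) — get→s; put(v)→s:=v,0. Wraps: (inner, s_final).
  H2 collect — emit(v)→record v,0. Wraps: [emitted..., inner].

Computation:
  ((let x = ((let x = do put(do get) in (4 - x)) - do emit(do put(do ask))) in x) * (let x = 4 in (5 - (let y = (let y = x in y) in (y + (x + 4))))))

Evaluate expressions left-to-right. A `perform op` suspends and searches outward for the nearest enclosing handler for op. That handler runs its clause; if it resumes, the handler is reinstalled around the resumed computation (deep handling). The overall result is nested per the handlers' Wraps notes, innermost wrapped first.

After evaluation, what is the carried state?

Evaluation trace:
get @ H1 ⇒ 6
put(6) @ H1 ⇒ s:=6
ask @ H0 ⇒ 6
put(6) @ H1 ⇒ s:=6
emit(0) @ H2 ⇒ out+=0
H0 returns -28
H1 returns (-28, 6)
H2 returns [0, (-28, 6)]
= [0, (-28, 6)]

Answer: 6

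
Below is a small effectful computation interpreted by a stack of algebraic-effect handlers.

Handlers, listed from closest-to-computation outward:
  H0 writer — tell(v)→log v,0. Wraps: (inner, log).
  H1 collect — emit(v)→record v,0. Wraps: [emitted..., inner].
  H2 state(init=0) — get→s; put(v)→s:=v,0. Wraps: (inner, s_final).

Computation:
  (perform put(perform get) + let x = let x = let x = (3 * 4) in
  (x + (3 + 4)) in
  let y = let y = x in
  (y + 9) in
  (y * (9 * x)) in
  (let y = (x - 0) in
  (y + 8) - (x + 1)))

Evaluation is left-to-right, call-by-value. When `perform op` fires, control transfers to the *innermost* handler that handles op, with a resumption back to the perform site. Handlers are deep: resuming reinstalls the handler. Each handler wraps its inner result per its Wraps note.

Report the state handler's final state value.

Answer: 0

Evaluation trace:
get @ H2 ⇒ 0
put(0) @ H2 ⇒ s:=0
H0 returns (7, ())
H1 returns [(7, ())]
H2 returns ([(7, ())], 0)
= ([(7, ())], 0)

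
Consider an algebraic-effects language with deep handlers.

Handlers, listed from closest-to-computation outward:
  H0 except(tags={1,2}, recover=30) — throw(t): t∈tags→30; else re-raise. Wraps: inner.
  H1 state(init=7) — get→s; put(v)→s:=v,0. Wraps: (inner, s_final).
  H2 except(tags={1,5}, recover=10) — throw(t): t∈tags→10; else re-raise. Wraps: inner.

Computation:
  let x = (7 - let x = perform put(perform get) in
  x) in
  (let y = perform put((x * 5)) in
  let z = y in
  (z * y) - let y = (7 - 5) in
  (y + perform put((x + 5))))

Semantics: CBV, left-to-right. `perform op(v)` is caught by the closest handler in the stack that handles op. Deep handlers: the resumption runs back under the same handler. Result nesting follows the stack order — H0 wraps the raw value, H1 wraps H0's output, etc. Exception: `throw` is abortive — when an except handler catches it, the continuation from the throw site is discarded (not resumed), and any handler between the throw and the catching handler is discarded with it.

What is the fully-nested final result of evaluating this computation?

Evaluation trace:
get @ H1 ⇒ 7
put(7) @ H1 ⇒ s:=7
put(35) @ H1 ⇒ s:=35
put(12) @ H1 ⇒ s:=12
H0 returns -2
H1 returns (-2, 12)
H2 returns (-2, 12)
= (-2, 12)

Answer: (-2, 12)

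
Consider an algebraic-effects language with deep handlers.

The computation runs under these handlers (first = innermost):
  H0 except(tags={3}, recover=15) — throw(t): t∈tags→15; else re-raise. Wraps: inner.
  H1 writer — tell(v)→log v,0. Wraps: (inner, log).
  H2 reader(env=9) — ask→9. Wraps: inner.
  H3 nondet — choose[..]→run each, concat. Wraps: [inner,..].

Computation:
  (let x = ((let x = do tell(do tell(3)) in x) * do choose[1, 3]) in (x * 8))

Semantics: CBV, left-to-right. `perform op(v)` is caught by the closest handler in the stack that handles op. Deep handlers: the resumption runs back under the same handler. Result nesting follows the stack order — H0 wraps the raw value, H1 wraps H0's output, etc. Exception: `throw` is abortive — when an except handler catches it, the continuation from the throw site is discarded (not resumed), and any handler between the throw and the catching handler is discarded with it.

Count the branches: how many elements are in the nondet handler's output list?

Answer: 2

Evaluation trace:
tell(3) @ H1 ⇒ log+=3
tell(0) @ H1 ⇒ log+=0
choose[1, 3] @ H3
  branch[0] choose=1:
    H0 returns 0
    H1 returns (0, (3, 0))
    H2 returns (0, (3, 0))
    H3 returns [(0, (3, 0))]
  branch[1] choose=3:
    H0 returns 0
    H1 returns (0, (3, 0))
    H2 returns (0, (3, 0))
    H3 returns [(0, (3, 0))]
= [(0, (3, 0)), (0, (3, 0))]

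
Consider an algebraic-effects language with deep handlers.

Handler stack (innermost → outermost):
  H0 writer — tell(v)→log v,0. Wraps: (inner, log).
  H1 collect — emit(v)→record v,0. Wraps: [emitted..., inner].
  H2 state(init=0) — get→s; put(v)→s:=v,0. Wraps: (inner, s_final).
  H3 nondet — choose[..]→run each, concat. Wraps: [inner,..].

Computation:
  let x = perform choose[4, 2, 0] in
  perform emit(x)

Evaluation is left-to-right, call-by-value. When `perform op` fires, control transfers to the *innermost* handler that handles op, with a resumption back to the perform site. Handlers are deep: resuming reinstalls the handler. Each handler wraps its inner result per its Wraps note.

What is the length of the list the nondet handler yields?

Evaluation trace:
choose[4, 2, 0] @ H3
  branch[0] choose=4:
    emit(4) @ H1 ⇒ out+=4
    H0 returns (0, ())
    H1 returns [4, (0, ())]
    H2 returns ([4, (0, ())], 0)
    H3 returns [([4, (0, ())], 0)]
  branch[1] choose=2:
    emit(2) @ H1 ⇒ out+=2
    H0 returns (0, ())
    H1 returns [2, (0, ())]
    H2 returns ([2, (0, ())], 0)
    H3 returns [([2, (0, ())], 0)]
  branch[2] choose=0:
    emit(0) @ H1 ⇒ out+=0
    H0 returns (0, ())
    H1 returns [0, (0, ())]
    H2 returns ([0, (0, ())], 0)
    H3 returns [([0, (0, ())], 0)]
= [([4, (0, ())], 0), ([2, (0, ())], 0), ([0, (0, ())], 0)]

Answer: 3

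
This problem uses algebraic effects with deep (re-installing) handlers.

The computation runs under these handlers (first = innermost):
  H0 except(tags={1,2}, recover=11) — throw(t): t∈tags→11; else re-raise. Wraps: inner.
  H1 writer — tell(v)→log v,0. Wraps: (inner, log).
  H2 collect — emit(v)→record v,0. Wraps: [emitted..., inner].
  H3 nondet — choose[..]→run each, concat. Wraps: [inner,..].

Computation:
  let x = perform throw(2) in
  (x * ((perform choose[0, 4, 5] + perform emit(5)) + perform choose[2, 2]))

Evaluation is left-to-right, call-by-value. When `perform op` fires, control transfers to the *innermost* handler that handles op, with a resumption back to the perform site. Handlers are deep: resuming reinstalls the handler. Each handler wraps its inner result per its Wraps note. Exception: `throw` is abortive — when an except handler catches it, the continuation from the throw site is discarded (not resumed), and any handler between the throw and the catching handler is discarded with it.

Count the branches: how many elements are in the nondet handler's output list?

Working:
throw(2) @ H0 caught ⇒ 11
H1 returns (11, ())
H2 returns [(11, ())]
H3 returns [[(11, ())]]
= [[(11, ())]]

Answer: 1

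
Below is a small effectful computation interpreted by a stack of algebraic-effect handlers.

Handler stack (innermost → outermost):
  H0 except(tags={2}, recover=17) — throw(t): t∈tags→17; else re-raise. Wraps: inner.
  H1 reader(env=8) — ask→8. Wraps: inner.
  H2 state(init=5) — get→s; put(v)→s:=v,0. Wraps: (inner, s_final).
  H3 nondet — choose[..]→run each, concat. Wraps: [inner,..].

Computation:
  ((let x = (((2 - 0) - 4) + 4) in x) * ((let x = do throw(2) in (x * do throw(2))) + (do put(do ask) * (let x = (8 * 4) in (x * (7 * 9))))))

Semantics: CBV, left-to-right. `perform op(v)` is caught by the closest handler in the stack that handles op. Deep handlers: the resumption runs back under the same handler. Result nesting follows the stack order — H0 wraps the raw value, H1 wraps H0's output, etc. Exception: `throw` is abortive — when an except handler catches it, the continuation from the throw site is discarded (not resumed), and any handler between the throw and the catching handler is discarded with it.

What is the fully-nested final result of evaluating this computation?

Answer: [(17, 5)]

Evaluation trace:
throw(2) @ H0 caught ⇒ 17
H1 returns 17
H2 returns (17, 5)
H3 returns [(17, 5)]
= [(17, 5)]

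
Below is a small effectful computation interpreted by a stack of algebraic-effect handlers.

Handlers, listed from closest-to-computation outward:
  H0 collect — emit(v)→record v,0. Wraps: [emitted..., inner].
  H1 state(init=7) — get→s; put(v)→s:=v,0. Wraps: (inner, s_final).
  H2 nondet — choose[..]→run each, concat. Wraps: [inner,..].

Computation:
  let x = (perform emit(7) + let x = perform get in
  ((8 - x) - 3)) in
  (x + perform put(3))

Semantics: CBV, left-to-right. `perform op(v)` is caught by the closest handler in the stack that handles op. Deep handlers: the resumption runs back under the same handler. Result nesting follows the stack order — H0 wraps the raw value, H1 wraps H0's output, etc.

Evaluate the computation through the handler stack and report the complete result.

Evaluation trace:
emit(7) @ H0 ⇒ out+=7
get @ H1 ⇒ 7
put(3) @ H1 ⇒ s:=3
H0 returns [7, -2]
H1 returns ([7, -2], 3)
H2 returns [([7, -2], 3)]
= [([7, -2], 3)]

Answer: [([7, -2], 3)]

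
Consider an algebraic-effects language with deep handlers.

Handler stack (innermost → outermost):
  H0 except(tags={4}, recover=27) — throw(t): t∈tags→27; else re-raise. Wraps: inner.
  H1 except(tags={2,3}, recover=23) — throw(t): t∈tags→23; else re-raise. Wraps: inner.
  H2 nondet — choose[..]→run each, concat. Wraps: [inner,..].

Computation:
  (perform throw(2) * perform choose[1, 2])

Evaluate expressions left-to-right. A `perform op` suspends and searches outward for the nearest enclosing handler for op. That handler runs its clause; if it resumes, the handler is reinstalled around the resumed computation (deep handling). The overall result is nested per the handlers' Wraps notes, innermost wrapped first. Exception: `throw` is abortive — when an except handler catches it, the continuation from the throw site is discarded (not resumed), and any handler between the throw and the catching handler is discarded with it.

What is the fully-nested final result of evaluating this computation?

Evaluation trace:
throw(2) @ H0 re-raised
throw(2) @ H1 caught ⇒ 23
H2 returns [23]
= [23]

Answer: [23]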